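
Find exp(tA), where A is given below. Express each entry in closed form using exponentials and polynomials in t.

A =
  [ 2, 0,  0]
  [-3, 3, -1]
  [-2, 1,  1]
e^{tA} =
  [exp(2*t), 0, 0]
  [-t^2*exp(2*t)/2 - 3*t*exp(2*t), t*exp(2*t) + exp(2*t), -t*exp(2*t)]
  [-t^2*exp(2*t)/2 - 2*t*exp(2*t), t*exp(2*t), -t*exp(2*t) + exp(2*t)]

Strategy: write A = P · J · P⁻¹ where J is a Jordan canonical form, so e^{tA} = P · e^{tJ} · P⁻¹, and e^{tJ} can be computed block-by-block.

A has Jordan form
J =
  [2, 1, 0]
  [0, 2, 1]
  [0, 0, 2]
(up to reordering of blocks).

Per-block formulas:
  For a 3×3 Jordan block J_3(2): exp(t · J_3(2)) = e^(2t)·(I + t·N + (t^2/2)·N^2), where N is the 3×3 nilpotent shift.

After assembling e^{tJ} and conjugating by P, we get:

e^{tA} =
  [exp(2*t), 0, 0]
  [-t^2*exp(2*t)/2 - 3*t*exp(2*t), t*exp(2*t) + exp(2*t), -t*exp(2*t)]
  [-t^2*exp(2*t)/2 - 2*t*exp(2*t), t*exp(2*t), -t*exp(2*t) + exp(2*t)]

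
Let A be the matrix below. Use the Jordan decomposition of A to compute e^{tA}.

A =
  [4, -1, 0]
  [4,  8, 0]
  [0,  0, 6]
e^{tA} =
  [-2*t*exp(6*t) + exp(6*t), -t*exp(6*t), 0]
  [4*t*exp(6*t), 2*t*exp(6*t) + exp(6*t), 0]
  [0, 0, exp(6*t)]

Strategy: write A = P · J · P⁻¹ where J is a Jordan canonical form, so e^{tA} = P · e^{tJ} · P⁻¹, and e^{tJ} can be computed block-by-block.

A has Jordan form
J =
  [6, 1, 0]
  [0, 6, 0]
  [0, 0, 6]
(up to reordering of blocks).

Per-block formulas:
  For a 1×1 block at λ = 6: exp(t · [6]) = [e^(6t)].
  For a 2×2 Jordan block J_2(6): exp(t · J_2(6)) = e^(6t)·(I + t·N), where N is the 2×2 nilpotent shift.

After assembling e^{tJ} and conjugating by P, we get:

e^{tA} =
  [-2*t*exp(6*t) + exp(6*t), -t*exp(6*t), 0]
  [4*t*exp(6*t), 2*t*exp(6*t) + exp(6*t), 0]
  [0, 0, exp(6*t)]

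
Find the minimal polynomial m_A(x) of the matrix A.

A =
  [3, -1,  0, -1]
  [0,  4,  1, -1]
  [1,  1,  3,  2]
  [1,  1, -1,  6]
x^2 - 8*x + 16

The characteristic polynomial is χ_A(x) = (x - 4)^4, so the eigenvalues are known. The minimal polynomial is
  m_A(x) = Π_λ (x − λ)^{k_λ}
where k_λ is the size of the *largest* Jordan block for λ (equivalently, the smallest k with (A − λI)^k v = 0 for every generalised eigenvector v of λ).

  λ = 4: largest Jordan block has size 2, contributing (x − 4)^2

So m_A(x) = (x - 4)^2 = x^2 - 8*x + 16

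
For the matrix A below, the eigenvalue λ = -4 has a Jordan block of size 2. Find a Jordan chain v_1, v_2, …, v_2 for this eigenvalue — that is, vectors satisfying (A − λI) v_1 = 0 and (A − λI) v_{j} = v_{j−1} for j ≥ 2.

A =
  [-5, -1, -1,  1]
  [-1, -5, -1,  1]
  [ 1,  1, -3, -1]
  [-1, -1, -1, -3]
A Jordan chain for λ = -4 of length 2:
v_1 = (-1, -1, 1, -1)ᵀ
v_2 = (1, 0, 0, 0)ᵀ

Let N = A − (-4)·I. We want v_2 with N^2 v_2 = 0 but N^1 v_2 ≠ 0; then v_{j-1} := N · v_j for j = 2, …, 2.

Pick v_2 = (1, 0, 0, 0)ᵀ.
Then v_1 = N · v_2 = (-1, -1, 1, -1)ᵀ.

Sanity check: (A − (-4)·I) v_1 = (0, 0, 0, 0)ᵀ = 0. ✓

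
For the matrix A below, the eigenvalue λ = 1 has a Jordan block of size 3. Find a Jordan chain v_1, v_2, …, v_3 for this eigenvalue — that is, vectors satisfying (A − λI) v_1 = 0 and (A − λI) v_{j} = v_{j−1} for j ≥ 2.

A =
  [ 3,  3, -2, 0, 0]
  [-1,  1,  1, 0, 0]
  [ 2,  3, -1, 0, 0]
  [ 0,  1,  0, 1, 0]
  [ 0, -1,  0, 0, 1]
A Jordan chain for λ = 1 of length 3:
v_1 = (-3, 0, -3, -1, 1)ᵀ
v_2 = (2, -1, 2, 0, 0)ᵀ
v_3 = (1, 0, 0, 0, 0)ᵀ

Let N = A − (1)·I. We want v_3 with N^3 v_3 = 0 but N^2 v_3 ≠ 0; then v_{j-1} := N · v_j for j = 3, …, 2.

Pick v_3 = (1, 0, 0, 0, 0)ᵀ.
Then v_2 = N · v_3 = (2, -1, 2, 0, 0)ᵀ.
Then v_1 = N · v_2 = (-3, 0, -3, -1, 1)ᵀ.

Sanity check: (A − (1)·I) v_1 = (0, 0, 0, 0, 0)ᵀ = 0. ✓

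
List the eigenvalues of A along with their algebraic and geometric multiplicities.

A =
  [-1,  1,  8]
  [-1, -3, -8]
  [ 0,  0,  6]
λ = -2: alg = 2, geom = 1; λ = 6: alg = 1, geom = 1

Step 1 — factor the characteristic polynomial to read off the algebraic multiplicities:
  χ_A(x) = (x - 6)*(x + 2)^2

Step 2 — compute geometric multiplicities via the rank-nullity identity g(λ) = n − rank(A − λI):
  rank(A − (-2)·I) = 2, so dim ker(A − (-2)·I) = n − 2 = 1
  rank(A − (6)·I) = 2, so dim ker(A − (6)·I) = n − 2 = 1

Summary:
  λ = -2: algebraic multiplicity = 2, geometric multiplicity = 1
  λ = 6: algebraic multiplicity = 1, geometric multiplicity = 1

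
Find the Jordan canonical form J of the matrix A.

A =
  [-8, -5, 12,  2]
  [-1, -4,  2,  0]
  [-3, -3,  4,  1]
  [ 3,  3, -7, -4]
J_2(-3) ⊕ J_2(-3)

The characteristic polynomial is
  det(x·I − A) = x^4 + 12*x^3 + 54*x^2 + 108*x + 81 = (x + 3)^4

Eigenvalues and multiplicities (the geometric multiplicity of λ is n − rank(A − λI), which equals the number of Jordan blocks for λ):
  λ = -3: algebraic multiplicity = 4, geometric multiplicity = 2

Determining the block sizes for each eigenvalue:
  λ = -3: with am = 4 and gm = 2, the partition is not yet determined (e.g. several partitions of 4 into 2 parts exist). Let N = A − (-3)·I. Computing rank(N^1) = 2, rank(N^2) = 0; the number of blocks of size ≥ j is rank(N^{j−1}) − rank(N^j), giving [2, 2]. So we have 2 block(s) of size 2 → block sizes [2, 2]

Assembling the blocks gives a Jordan form
J =
  [-3,  1,  0,  0]
  [ 0, -3,  0,  0]
  [ 0,  0, -3,  1]
  [ 0,  0,  0, -3]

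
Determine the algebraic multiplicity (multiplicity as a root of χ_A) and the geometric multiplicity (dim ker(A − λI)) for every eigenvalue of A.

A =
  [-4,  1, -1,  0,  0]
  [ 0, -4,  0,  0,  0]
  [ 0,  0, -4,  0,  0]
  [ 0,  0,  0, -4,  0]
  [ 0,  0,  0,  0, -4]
λ = -4: alg = 5, geom = 4

Step 1 — factor the characteristic polynomial to read off the algebraic multiplicities:
  χ_A(x) = (x + 4)^5

Step 2 — compute geometric multiplicities via the rank-nullity identity g(λ) = n − rank(A − λI):
  rank(A − (-4)·I) = 1, so dim ker(A − (-4)·I) = n − 1 = 4

Summary:
  λ = -4: algebraic multiplicity = 5, geometric multiplicity = 4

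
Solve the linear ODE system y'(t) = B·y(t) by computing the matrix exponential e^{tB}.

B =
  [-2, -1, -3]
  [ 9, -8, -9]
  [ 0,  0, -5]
e^{tB} =
  [3*t*exp(-5*t) + exp(-5*t), -t*exp(-5*t), -3*t*exp(-5*t)]
  [9*t*exp(-5*t), -3*t*exp(-5*t) + exp(-5*t), -9*t*exp(-5*t)]
  [0, 0, exp(-5*t)]

Strategy: write B = P · J · P⁻¹ where J is a Jordan canonical form, so e^{tB} = P · e^{tJ} · P⁻¹, and e^{tJ} can be computed block-by-block.

B has Jordan form
J =
  [-5,  1,  0]
  [ 0, -5,  0]
  [ 0,  0, -5]
(up to reordering of blocks).

Per-block formulas:
  For a 1×1 block at λ = -5: exp(t · [-5]) = [e^(-5t)].
  For a 2×2 Jordan block J_2(-5): exp(t · J_2(-5)) = e^(-5t)·(I + t·N), where N is the 2×2 nilpotent shift.

After assembling e^{tJ} and conjugating by P, we get:

e^{tB} =
  [3*t*exp(-5*t) + exp(-5*t), -t*exp(-5*t), -3*t*exp(-5*t)]
  [9*t*exp(-5*t), -3*t*exp(-5*t) + exp(-5*t), -9*t*exp(-5*t)]
  [0, 0, exp(-5*t)]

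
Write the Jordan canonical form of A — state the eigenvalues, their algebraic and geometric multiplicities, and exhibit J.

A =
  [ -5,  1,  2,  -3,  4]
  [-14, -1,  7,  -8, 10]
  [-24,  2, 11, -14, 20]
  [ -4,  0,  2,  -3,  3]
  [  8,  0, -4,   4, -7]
J_3(-1) ⊕ J_2(-1)

The characteristic polynomial is
  det(x·I − A) = x^5 + 5*x^4 + 10*x^3 + 10*x^2 + 5*x + 1 = (x + 1)^5

Eigenvalues and multiplicities (the geometric multiplicity of λ is n − rank(A − λI), which equals the number of Jordan blocks for λ):
  λ = -1: algebraic multiplicity = 5, geometric multiplicity = 2

Determining the block sizes for each eigenvalue:
  λ = -1: with am = 5 and gm = 2, the partition is not yet determined (e.g. several partitions of 5 into 2 parts exist). Let N = A − (-1)·I. Computing rank(N^1) = 3, rank(N^2) = 1, rank(N^3) = 0; the number of blocks of size ≥ j is rank(N^{j−1}) − rank(N^j), giving [2, 2, 1]. So we have 1 block(s) of size 3, 1 block(s) of size 2 → block sizes [3, 2]

Assembling the blocks gives a Jordan form
J =
  [-1,  1,  0,  0,  0]
  [ 0, -1,  1,  0,  0]
  [ 0,  0, -1,  0,  0]
  [ 0,  0,  0, -1,  1]
  [ 0,  0,  0,  0, -1]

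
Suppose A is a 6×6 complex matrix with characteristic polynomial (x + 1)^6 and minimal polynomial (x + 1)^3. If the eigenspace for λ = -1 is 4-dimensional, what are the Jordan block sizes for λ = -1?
Block sizes for λ = -1: [3, 1, 1, 1]

Step 1 — from the characteristic polynomial, algebraic multiplicity of λ = -1 is 6. From dim ker(A − (-1)·I) = 4, there are exactly 4 Jordan blocks for λ = -1.
Step 2 — from the minimal polynomial, the factor (x + 1)^3 tells us the largest block for λ = -1 has size 3.
Step 3 — with total size 6, 4 blocks, and largest block 3, the block sizes (in nonincreasing order) are [3, 1, 1, 1].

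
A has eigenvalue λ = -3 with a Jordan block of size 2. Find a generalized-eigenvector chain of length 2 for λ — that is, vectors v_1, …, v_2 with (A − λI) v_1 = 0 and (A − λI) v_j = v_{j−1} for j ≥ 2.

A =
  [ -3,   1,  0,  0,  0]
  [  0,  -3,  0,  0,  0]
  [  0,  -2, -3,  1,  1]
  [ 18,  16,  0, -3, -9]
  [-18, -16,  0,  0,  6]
A Jordan chain for λ = -3 of length 2:
v_1 = (-1, 0, 2, 2, -2)ᵀ
v_2 = (1, -1, 0, 0, 0)ᵀ

Let N = A − (-3)·I. We want v_2 with N^2 v_2 = 0 but N^1 v_2 ≠ 0; then v_{j-1} := N · v_j for j = 2, …, 2.

Pick v_2 = (1, -1, 0, 0, 0)ᵀ.
Then v_1 = N · v_2 = (-1, 0, 2, 2, -2)ᵀ.

Sanity check: (A − (-3)·I) v_1 = (0, 0, 0, 0, 0)ᵀ = 0. ✓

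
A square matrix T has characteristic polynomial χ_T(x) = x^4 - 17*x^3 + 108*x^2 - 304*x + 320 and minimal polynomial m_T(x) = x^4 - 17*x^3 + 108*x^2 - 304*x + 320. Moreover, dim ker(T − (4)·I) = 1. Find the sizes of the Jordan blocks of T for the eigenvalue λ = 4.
Block sizes for λ = 4: [3]

Step 1 — from the characteristic polynomial, algebraic multiplicity of λ = 4 is 3. From dim ker(T − (4)·I) = 1, there are exactly 1 Jordan blocks for λ = 4.
Step 2 — from the minimal polynomial, the factor (x − 4)^3 tells us the largest block for λ = 4 has size 3.
Step 3 — with total size 3, 1 blocks, and largest block 3, the block sizes (in nonincreasing order) are [3].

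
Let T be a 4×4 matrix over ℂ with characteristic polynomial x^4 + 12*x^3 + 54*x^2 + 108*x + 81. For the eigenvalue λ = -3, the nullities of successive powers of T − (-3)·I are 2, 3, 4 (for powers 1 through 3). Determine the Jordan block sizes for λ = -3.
Block sizes for λ = -3: [3, 1]

From the dimensions of kernels of powers, the number of Jordan blocks of size at least j is d_j − d_{j−1} where d_j = dim ker(N^j) (with d_0 = 0). Computing the differences gives [2, 1, 1].
The number of blocks of size exactly k is (#blocks of size ≥ k) − (#blocks of size ≥ k + 1), so the partition is: 1 block(s) of size 1, 1 block(s) of size 3.
In nonincreasing order the block sizes are [3, 1].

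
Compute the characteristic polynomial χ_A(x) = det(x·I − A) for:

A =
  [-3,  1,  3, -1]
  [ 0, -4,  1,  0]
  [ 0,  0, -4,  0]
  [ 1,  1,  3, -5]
x^4 + 16*x^3 + 96*x^2 + 256*x + 256

Expanding det(x·I − A) (e.g. by cofactor expansion or by noting that A is similar to its Jordan form J, which has the same characteristic polynomial as A) gives
  χ_A(x) = x^4 + 16*x^3 + 96*x^2 + 256*x + 256
which factors as (x + 4)^4. The eigenvalues (with algebraic multiplicities) are λ = -4 with multiplicity 4.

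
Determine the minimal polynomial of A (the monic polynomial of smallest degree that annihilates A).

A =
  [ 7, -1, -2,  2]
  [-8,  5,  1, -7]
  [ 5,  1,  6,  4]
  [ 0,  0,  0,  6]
x^3 - 18*x^2 + 108*x - 216

The characteristic polynomial is χ_A(x) = (x - 6)^4, so the eigenvalues are known. The minimal polynomial is
  m_A(x) = Π_λ (x − λ)^{k_λ}
where k_λ is the size of the *largest* Jordan block for λ (equivalently, the smallest k with (A − λI)^k v = 0 for every generalised eigenvector v of λ).

  λ = 6: largest Jordan block has size 3, contributing (x − 6)^3

So m_A(x) = (x - 6)^3 = x^3 - 18*x^2 + 108*x - 216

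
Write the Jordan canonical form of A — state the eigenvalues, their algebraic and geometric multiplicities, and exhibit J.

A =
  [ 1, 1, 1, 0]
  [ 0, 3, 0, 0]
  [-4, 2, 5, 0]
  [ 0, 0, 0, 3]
J_2(3) ⊕ J_1(3) ⊕ J_1(3)

The characteristic polynomial is
  det(x·I − A) = x^4 - 12*x^3 + 54*x^2 - 108*x + 81 = (x - 3)^4

Eigenvalues and multiplicities (the geometric multiplicity of λ is n − rank(A − λI), which equals the number of Jordan blocks for λ):
  λ = 3: algebraic multiplicity = 4, geometric multiplicity = 3

Determining the block sizes for each eigenvalue:
  λ = 3: 3 blocks summing to 4 forces exactly one block of size 2 and the rest size 1 → block sizes [2, 1, 1]

Assembling the blocks gives a Jordan form
J =
  [3, 1, 0, 0]
  [0, 3, 0, 0]
  [0, 0, 3, 0]
  [0, 0, 0, 3]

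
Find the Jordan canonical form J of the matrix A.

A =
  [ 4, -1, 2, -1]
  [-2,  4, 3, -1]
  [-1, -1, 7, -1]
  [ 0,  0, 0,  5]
J_3(5) ⊕ J_1(5)

The characteristic polynomial is
  det(x·I − A) = x^4 - 20*x^3 + 150*x^2 - 500*x + 625 = (x - 5)^4

Eigenvalues and multiplicities (the geometric multiplicity of λ is n − rank(A − λI), which equals the number of Jordan blocks for λ):
  λ = 5: algebraic multiplicity = 4, geometric multiplicity = 2

Determining the block sizes for each eigenvalue:
  λ = 5: with am = 4 and gm = 2, the partition is not yet determined (e.g. several partitions of 4 into 2 parts exist). Let N = A − (5)·I. Computing rank(N^1) = 2, rank(N^2) = 1, rank(N^3) = 0; the number of blocks of size ≥ j is rank(N^{j−1}) − rank(N^j), giving [2, 1, 1]. So we have 1 block(s) of size 3, 1 block(s) of size 1 → block sizes [3, 1]

Assembling the blocks gives a Jordan form
J =
  [5, 1, 0, 0]
  [0, 5, 1, 0]
  [0, 0, 5, 0]
  [0, 0, 0, 5]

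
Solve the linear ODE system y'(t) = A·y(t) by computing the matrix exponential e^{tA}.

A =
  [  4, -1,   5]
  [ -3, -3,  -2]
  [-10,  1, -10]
e^{tA} =
  [t^2*exp(-3*t) + 7*t*exp(-3*t) + exp(-3*t), -t^2*exp(-3*t) - t*exp(-3*t), t^2*exp(-3*t) + 5*t*exp(-3*t)]
  [-t^2*exp(-3*t)/2 - 3*t*exp(-3*t), t^2*exp(-3*t)/2 + exp(-3*t), -t^2*exp(-3*t)/2 - 2*t*exp(-3*t)]
  [-3*t^2*exp(-3*t)/2 - 10*t*exp(-3*t), 3*t^2*exp(-3*t)/2 + t*exp(-3*t), -3*t^2*exp(-3*t)/2 - 7*t*exp(-3*t) + exp(-3*t)]

Strategy: write A = P · J · P⁻¹ where J is a Jordan canonical form, so e^{tA} = P · e^{tJ} · P⁻¹, and e^{tJ} can be computed block-by-block.

A has Jordan form
J =
  [-3,  1,  0]
  [ 0, -3,  1]
  [ 0,  0, -3]
(up to reordering of blocks).

Per-block formulas:
  For a 3×3 Jordan block J_3(-3): exp(t · J_3(-3)) = e^(-3t)·(I + t·N + (t^2/2)·N^2), where N is the 3×3 nilpotent shift.

After assembling e^{tJ} and conjugating by P, we get:

e^{tA} =
  [t^2*exp(-3*t) + 7*t*exp(-3*t) + exp(-3*t), -t^2*exp(-3*t) - t*exp(-3*t), t^2*exp(-3*t) + 5*t*exp(-3*t)]
  [-t^2*exp(-3*t)/2 - 3*t*exp(-3*t), t^2*exp(-3*t)/2 + exp(-3*t), -t^2*exp(-3*t)/2 - 2*t*exp(-3*t)]
  [-3*t^2*exp(-3*t)/2 - 10*t*exp(-3*t), 3*t^2*exp(-3*t)/2 + t*exp(-3*t), -3*t^2*exp(-3*t)/2 - 7*t*exp(-3*t) + exp(-3*t)]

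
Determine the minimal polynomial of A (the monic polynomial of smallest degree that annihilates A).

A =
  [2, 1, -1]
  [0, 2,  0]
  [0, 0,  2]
x^2 - 4*x + 4

The characteristic polynomial is χ_A(x) = (x - 2)^3, so the eigenvalues are known. The minimal polynomial is
  m_A(x) = Π_λ (x − λ)^{k_λ}
where k_λ is the size of the *largest* Jordan block for λ (equivalently, the smallest k with (A − λI)^k v = 0 for every generalised eigenvector v of λ).

  λ = 2: largest Jordan block has size 2, contributing (x − 2)^2

So m_A(x) = (x - 2)^2 = x^2 - 4*x + 4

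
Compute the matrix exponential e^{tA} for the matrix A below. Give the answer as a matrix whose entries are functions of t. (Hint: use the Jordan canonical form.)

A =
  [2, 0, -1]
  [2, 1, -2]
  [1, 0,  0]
e^{tA} =
  [t*exp(t) + exp(t), 0, -t*exp(t)]
  [2*t*exp(t), exp(t), -2*t*exp(t)]
  [t*exp(t), 0, -t*exp(t) + exp(t)]

Strategy: write A = P · J · P⁻¹ where J is a Jordan canonical form, so e^{tA} = P · e^{tJ} · P⁻¹, and e^{tJ} can be computed block-by-block.

A has Jordan form
J =
  [1, 1, 0]
  [0, 1, 0]
  [0, 0, 1]
(up to reordering of blocks).

Per-block formulas:
  For a 1×1 block at λ = 1: exp(t · [1]) = [e^(1t)].
  For a 2×2 Jordan block J_2(1): exp(t · J_2(1)) = e^(1t)·(I + t·N), where N is the 2×2 nilpotent shift.

After assembling e^{tJ} and conjugating by P, we get:

e^{tA} =
  [t*exp(t) + exp(t), 0, -t*exp(t)]
  [2*t*exp(t), exp(t), -2*t*exp(t)]
  [t*exp(t), 0, -t*exp(t) + exp(t)]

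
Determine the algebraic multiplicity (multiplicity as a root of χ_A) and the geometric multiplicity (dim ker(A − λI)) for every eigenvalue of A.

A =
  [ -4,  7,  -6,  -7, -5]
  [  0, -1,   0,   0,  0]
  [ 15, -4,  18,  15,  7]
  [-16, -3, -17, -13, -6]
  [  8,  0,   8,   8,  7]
λ = -1: alg = 2, geom = 2; λ = 3: alg = 3, geom = 1

Step 1 — factor the characteristic polynomial to read off the algebraic multiplicities:
  χ_A(x) = (x - 3)^3*(x + 1)^2

Step 2 — compute geometric multiplicities via the rank-nullity identity g(λ) = n − rank(A − λI):
  rank(A − (-1)·I) = 3, so dim ker(A − (-1)·I) = n − 3 = 2
  rank(A − (3)·I) = 4, so dim ker(A − (3)·I) = n − 4 = 1

Summary:
  λ = -1: algebraic multiplicity = 2, geometric multiplicity = 2
  λ = 3: algebraic multiplicity = 3, geometric multiplicity = 1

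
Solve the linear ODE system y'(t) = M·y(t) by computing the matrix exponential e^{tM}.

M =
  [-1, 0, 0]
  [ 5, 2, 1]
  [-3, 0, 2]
e^{tM} =
  [exp(-t), 0, 0]
  [-t*exp(2*t) + 2*exp(2*t) - 2*exp(-t), exp(2*t), t*exp(2*t)]
  [-exp(2*t) + exp(-t), 0, exp(2*t)]

Strategy: write M = P · J · P⁻¹ where J is a Jordan canonical form, so e^{tM} = P · e^{tJ} · P⁻¹, and e^{tJ} can be computed block-by-block.

M has Jordan form
J =
  [-1, 0, 0]
  [ 0, 2, 1]
  [ 0, 0, 2]
(up to reordering of blocks).

Per-block formulas:
  For a 2×2 Jordan block J_2(2): exp(t · J_2(2)) = e^(2t)·(I + t·N), where N is the 2×2 nilpotent shift.
  For a 1×1 block at λ = -1: exp(t · [-1]) = [e^(-1t)].

After assembling e^{tJ} and conjugating by P, we get:

e^{tM} =
  [exp(-t), 0, 0]
  [-t*exp(2*t) + 2*exp(2*t) - 2*exp(-t), exp(2*t), t*exp(2*t)]
  [-exp(2*t) + exp(-t), 0, exp(2*t)]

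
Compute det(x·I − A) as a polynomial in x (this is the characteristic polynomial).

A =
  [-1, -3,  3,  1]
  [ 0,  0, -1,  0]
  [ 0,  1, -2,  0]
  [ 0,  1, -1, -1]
x^4 + 4*x^3 + 6*x^2 + 4*x + 1

Expanding det(x·I − A) (e.g. by cofactor expansion or by noting that A is similar to its Jordan form J, which has the same characteristic polynomial as A) gives
  χ_A(x) = x^4 + 4*x^3 + 6*x^2 + 4*x + 1
which factors as (x + 1)^4. The eigenvalues (with algebraic multiplicities) are λ = -1 with multiplicity 4.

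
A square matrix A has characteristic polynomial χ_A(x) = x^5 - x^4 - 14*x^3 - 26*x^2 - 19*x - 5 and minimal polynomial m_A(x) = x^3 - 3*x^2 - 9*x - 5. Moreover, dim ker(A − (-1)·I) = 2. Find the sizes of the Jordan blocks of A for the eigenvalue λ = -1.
Block sizes for λ = -1: [2, 2]

Step 1 — from the characteristic polynomial, algebraic multiplicity of λ = -1 is 4. From dim ker(A − (-1)·I) = 2, there are exactly 2 Jordan blocks for λ = -1.
Step 2 — from the minimal polynomial, the factor (x + 1)^2 tells us the largest block for λ = -1 has size 2.
Step 3 — with total size 4, 2 blocks, and largest block 2, the block sizes (in nonincreasing order) are [2, 2].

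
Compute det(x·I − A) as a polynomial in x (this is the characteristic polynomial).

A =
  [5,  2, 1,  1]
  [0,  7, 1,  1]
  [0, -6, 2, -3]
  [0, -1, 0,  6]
x^4 - 20*x^3 + 150*x^2 - 500*x + 625

Expanding det(x·I − A) (e.g. by cofactor expansion or by noting that A is similar to its Jordan form J, which has the same characteristic polynomial as A) gives
  χ_A(x) = x^4 - 20*x^3 + 150*x^2 - 500*x + 625
which factors as (x - 5)^4. The eigenvalues (with algebraic multiplicities) are λ = 5 with multiplicity 4.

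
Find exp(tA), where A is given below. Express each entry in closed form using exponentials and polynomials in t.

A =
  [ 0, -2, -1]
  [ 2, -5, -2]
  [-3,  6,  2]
e^{tA} =
  [t*exp(-t) + exp(-t), -2*t*exp(-t), -t*exp(-t)]
  [2*t*exp(-t), -4*t*exp(-t) + exp(-t), -2*t*exp(-t)]
  [-3*t*exp(-t), 6*t*exp(-t), 3*t*exp(-t) + exp(-t)]

Strategy: write A = P · J · P⁻¹ where J is a Jordan canonical form, so e^{tA} = P · e^{tJ} · P⁻¹, and e^{tJ} can be computed block-by-block.

A has Jordan form
J =
  [-1,  1,  0]
  [ 0, -1,  0]
  [ 0,  0, -1]
(up to reordering of blocks).

Per-block formulas:
  For a 2×2 Jordan block J_2(-1): exp(t · J_2(-1)) = e^(-1t)·(I + t·N), where N is the 2×2 nilpotent shift.
  For a 1×1 block at λ = -1: exp(t · [-1]) = [e^(-1t)].

After assembling e^{tJ} and conjugating by P, we get:

e^{tA} =
  [t*exp(-t) + exp(-t), -2*t*exp(-t), -t*exp(-t)]
  [2*t*exp(-t), -4*t*exp(-t) + exp(-t), -2*t*exp(-t)]
  [-3*t*exp(-t), 6*t*exp(-t), 3*t*exp(-t) + exp(-t)]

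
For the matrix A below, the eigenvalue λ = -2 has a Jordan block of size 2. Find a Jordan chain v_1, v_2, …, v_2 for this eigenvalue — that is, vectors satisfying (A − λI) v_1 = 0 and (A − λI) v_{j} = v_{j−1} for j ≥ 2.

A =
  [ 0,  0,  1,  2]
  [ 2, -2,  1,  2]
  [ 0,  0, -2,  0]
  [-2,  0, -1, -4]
A Jordan chain for λ = -2 of length 2:
v_1 = (2, 2, 0, -2)ᵀ
v_2 = (1, 0, 0, 0)ᵀ

Let N = A − (-2)·I. We want v_2 with N^2 v_2 = 0 but N^1 v_2 ≠ 0; then v_{j-1} := N · v_j for j = 2, …, 2.

Pick v_2 = (1, 0, 0, 0)ᵀ.
Then v_1 = N · v_2 = (2, 2, 0, -2)ᵀ.

Sanity check: (A − (-2)·I) v_1 = (0, 0, 0, 0)ᵀ = 0. ✓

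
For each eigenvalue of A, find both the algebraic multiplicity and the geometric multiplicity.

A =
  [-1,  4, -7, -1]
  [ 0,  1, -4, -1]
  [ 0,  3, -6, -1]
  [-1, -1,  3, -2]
λ = -2: alg = 4, geom = 2

Step 1 — factor the characteristic polynomial to read off the algebraic multiplicities:
  χ_A(x) = (x + 2)^4

Step 2 — compute geometric multiplicities via the rank-nullity identity g(λ) = n − rank(A − λI):
  rank(A − (-2)·I) = 2, so dim ker(A − (-2)·I) = n − 2 = 2

Summary:
  λ = -2: algebraic multiplicity = 4, geometric multiplicity = 2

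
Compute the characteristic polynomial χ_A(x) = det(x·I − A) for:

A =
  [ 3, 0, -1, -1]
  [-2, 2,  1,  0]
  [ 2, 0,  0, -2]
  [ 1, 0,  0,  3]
x^4 - 8*x^3 + 24*x^2 - 32*x + 16

Expanding det(x·I − A) (e.g. by cofactor expansion or by noting that A is similar to its Jordan form J, which has the same characteristic polynomial as A) gives
  χ_A(x) = x^4 - 8*x^3 + 24*x^2 - 32*x + 16
which factors as (x - 2)^4. The eigenvalues (with algebraic multiplicities) are λ = 2 with multiplicity 4.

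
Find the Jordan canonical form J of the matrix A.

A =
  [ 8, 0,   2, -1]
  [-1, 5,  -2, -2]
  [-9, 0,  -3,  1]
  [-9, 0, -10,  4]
J_1(-1) ⊕ J_3(5)

The characteristic polynomial is
  det(x·I − A) = x^4 - 14*x^3 + 60*x^2 - 50*x - 125 = (x - 5)^3*(x + 1)

Eigenvalues and multiplicities (the geometric multiplicity of λ is n − rank(A − λI), which equals the number of Jordan blocks for λ):
  λ = -1: algebraic multiplicity = 1, geometric multiplicity = 1
  λ = 5: algebraic multiplicity = 3, geometric multiplicity = 1

Determining the block sizes for each eigenvalue:
  λ = -1: one block (gm = 1), so the single block has size am = 1 → block sizes [1]
  λ = 5: one block (gm = 1), so the single block has size am = 3 → block sizes [3]

Assembling the blocks gives a Jordan form
J =
  [-1, 0, 0, 0]
  [ 0, 5, 1, 0]
  [ 0, 0, 5, 1]
  [ 0, 0, 0, 5]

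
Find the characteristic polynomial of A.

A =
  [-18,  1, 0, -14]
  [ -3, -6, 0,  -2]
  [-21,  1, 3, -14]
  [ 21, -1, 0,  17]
x^4 + 4*x^3 - 26*x^2 - 60*x + 225

Expanding det(x·I − A) (e.g. by cofactor expansion or by noting that A is similar to its Jordan form J, which has the same characteristic polynomial as A) gives
  χ_A(x) = x^4 + 4*x^3 - 26*x^2 - 60*x + 225
which factors as (x - 3)^2*(x + 5)^2. The eigenvalues (with algebraic multiplicities) are λ = -5 with multiplicity 2, λ = 3 with multiplicity 2.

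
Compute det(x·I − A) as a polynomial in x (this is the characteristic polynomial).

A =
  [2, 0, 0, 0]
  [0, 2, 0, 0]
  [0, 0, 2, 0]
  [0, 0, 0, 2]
x^4 - 8*x^3 + 24*x^2 - 32*x + 16

Expanding det(x·I − A) (e.g. by cofactor expansion or by noting that A is similar to its Jordan form J, which has the same characteristic polynomial as A) gives
  χ_A(x) = x^4 - 8*x^3 + 24*x^2 - 32*x + 16
which factors as (x - 2)^4. The eigenvalues (with algebraic multiplicities) are λ = 2 with multiplicity 4.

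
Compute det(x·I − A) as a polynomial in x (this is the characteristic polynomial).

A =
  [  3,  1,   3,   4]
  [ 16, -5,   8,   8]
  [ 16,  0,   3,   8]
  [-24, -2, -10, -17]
x^4 + 16*x^3 + 90*x^2 + 200*x + 125

Expanding det(x·I − A) (e.g. by cofactor expansion or by noting that A is similar to its Jordan form J, which has the same characteristic polynomial as A) gives
  χ_A(x) = x^4 + 16*x^3 + 90*x^2 + 200*x + 125
which factors as (x + 1)*(x + 5)^3. The eigenvalues (with algebraic multiplicities) are λ = -5 with multiplicity 3, λ = -1 with multiplicity 1.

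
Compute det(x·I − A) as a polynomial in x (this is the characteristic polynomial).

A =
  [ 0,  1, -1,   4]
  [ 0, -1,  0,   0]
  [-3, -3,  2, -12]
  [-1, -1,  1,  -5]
x^4 + 4*x^3 + 6*x^2 + 4*x + 1

Expanding det(x·I − A) (e.g. by cofactor expansion or by noting that A is similar to its Jordan form J, which has the same characteristic polynomial as A) gives
  χ_A(x) = x^4 + 4*x^3 + 6*x^2 + 4*x + 1
which factors as (x + 1)^4. The eigenvalues (with algebraic multiplicities) are λ = -1 with multiplicity 4.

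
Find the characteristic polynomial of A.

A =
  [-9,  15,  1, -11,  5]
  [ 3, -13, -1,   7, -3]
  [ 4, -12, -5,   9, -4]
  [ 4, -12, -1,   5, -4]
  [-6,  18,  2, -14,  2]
x^5 + 20*x^4 + 160*x^3 + 640*x^2 + 1280*x + 1024

Expanding det(x·I − A) (e.g. by cofactor expansion or by noting that A is similar to its Jordan form J, which has the same characteristic polynomial as A) gives
  χ_A(x) = x^5 + 20*x^4 + 160*x^3 + 640*x^2 + 1280*x + 1024
which factors as (x + 4)^5. The eigenvalues (with algebraic multiplicities) are λ = -4 with multiplicity 5.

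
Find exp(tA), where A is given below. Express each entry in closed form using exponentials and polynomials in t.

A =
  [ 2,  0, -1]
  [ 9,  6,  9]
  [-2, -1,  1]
e^{tA} =
  [3*t^2*exp(3*t)/2 - t*exp(3*t) + exp(3*t), t^2*exp(3*t)/2, 3*t^2*exp(3*t)/2 - t*exp(3*t)]
  [9*t*exp(3*t), 3*t*exp(3*t) + exp(3*t), 9*t*exp(3*t)]
  [-3*t^2*exp(3*t)/2 - 2*t*exp(3*t), -t^2*exp(3*t)/2 - t*exp(3*t), -3*t^2*exp(3*t)/2 - 2*t*exp(3*t) + exp(3*t)]

Strategy: write A = P · J · P⁻¹ where J is a Jordan canonical form, so e^{tA} = P · e^{tJ} · P⁻¹, and e^{tJ} can be computed block-by-block.

A has Jordan form
J =
  [3, 1, 0]
  [0, 3, 1]
  [0, 0, 3]
(up to reordering of blocks).

Per-block formulas:
  For a 3×3 Jordan block J_3(3): exp(t · J_3(3)) = e^(3t)·(I + t·N + (t^2/2)·N^2), where N is the 3×3 nilpotent shift.

After assembling e^{tJ} and conjugating by P, we get:

e^{tA} =
  [3*t^2*exp(3*t)/2 - t*exp(3*t) + exp(3*t), t^2*exp(3*t)/2, 3*t^2*exp(3*t)/2 - t*exp(3*t)]
  [9*t*exp(3*t), 3*t*exp(3*t) + exp(3*t), 9*t*exp(3*t)]
  [-3*t^2*exp(3*t)/2 - 2*t*exp(3*t), -t^2*exp(3*t)/2 - t*exp(3*t), -3*t^2*exp(3*t)/2 - 2*t*exp(3*t) + exp(3*t)]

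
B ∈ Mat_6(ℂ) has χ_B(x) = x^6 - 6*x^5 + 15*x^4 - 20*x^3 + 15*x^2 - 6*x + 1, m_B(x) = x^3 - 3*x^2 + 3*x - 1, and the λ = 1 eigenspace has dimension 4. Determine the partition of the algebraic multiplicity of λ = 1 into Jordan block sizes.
Block sizes for λ = 1: [3, 1, 1, 1]

Step 1 — from the characteristic polynomial, algebraic multiplicity of λ = 1 is 6. From dim ker(B − (1)·I) = 4, there are exactly 4 Jordan blocks for λ = 1.
Step 2 — from the minimal polynomial, the factor (x − 1)^3 tells us the largest block for λ = 1 has size 3.
Step 3 — with total size 6, 4 blocks, and largest block 3, the block sizes (in nonincreasing order) are [3, 1, 1, 1].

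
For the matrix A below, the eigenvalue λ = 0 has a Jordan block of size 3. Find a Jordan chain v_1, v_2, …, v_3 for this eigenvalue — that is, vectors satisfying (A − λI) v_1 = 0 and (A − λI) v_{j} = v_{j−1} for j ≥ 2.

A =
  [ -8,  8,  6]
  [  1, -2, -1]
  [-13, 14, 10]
A Jordan chain for λ = 0 of length 3:
v_1 = (-6, 3, -12)ᵀ
v_2 = (-8, 1, -13)ᵀ
v_3 = (1, 0, 0)ᵀ

Let N = A − (0)·I. We want v_3 with N^3 v_3 = 0 but N^2 v_3 ≠ 0; then v_{j-1} := N · v_j for j = 3, …, 2.

Pick v_3 = (1, 0, 0)ᵀ.
Then v_2 = N · v_3 = (-8, 1, -13)ᵀ.
Then v_1 = N · v_2 = (-6, 3, -12)ᵀ.

Sanity check: (A − (0)·I) v_1 = (0, 0, 0)ᵀ = 0. ✓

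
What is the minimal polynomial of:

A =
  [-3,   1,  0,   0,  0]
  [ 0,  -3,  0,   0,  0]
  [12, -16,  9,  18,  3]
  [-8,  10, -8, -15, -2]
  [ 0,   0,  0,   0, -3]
x^2 + 6*x + 9

The characteristic polynomial is χ_A(x) = (x + 3)^5, so the eigenvalues are known. The minimal polynomial is
  m_A(x) = Π_λ (x − λ)^{k_λ}
where k_λ is the size of the *largest* Jordan block for λ (equivalently, the smallest k with (A − λI)^k v = 0 for every generalised eigenvector v of λ).

  λ = -3: largest Jordan block has size 2, contributing (x + 3)^2

So m_A(x) = (x + 3)^2 = x^2 + 6*x + 9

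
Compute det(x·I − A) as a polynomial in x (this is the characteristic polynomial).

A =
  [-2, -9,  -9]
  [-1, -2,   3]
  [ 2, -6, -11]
x^3 + 15*x^2 + 75*x + 125

Expanding det(x·I − A) (e.g. by cofactor expansion or by noting that A is similar to its Jordan form J, which has the same characteristic polynomial as A) gives
  χ_A(x) = x^3 + 15*x^2 + 75*x + 125
which factors as (x + 5)^3. The eigenvalues (with algebraic multiplicities) are λ = -5 with multiplicity 3.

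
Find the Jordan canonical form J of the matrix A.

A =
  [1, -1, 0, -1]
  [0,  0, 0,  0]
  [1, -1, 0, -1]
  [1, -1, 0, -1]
J_2(0) ⊕ J_1(0) ⊕ J_1(0)

The characteristic polynomial is
  det(x·I − A) = x^4

Eigenvalues and multiplicities (the geometric multiplicity of λ is n − rank(A − λI), which equals the number of Jordan blocks for λ):
  λ = 0: algebraic multiplicity = 4, geometric multiplicity = 3

Determining the block sizes for each eigenvalue:
  λ = 0: 3 blocks summing to 4 forces exactly one block of size 2 and the rest size 1 → block sizes [2, 1, 1]

Assembling the blocks gives a Jordan form
J =
  [0, 1, 0, 0]
  [0, 0, 0, 0]
  [0, 0, 0, 0]
  [0, 0, 0, 0]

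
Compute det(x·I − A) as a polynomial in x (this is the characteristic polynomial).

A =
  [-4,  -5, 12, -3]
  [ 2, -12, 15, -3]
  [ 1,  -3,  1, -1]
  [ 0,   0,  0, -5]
x^4 + 20*x^3 + 150*x^2 + 500*x + 625

Expanding det(x·I − A) (e.g. by cofactor expansion or by noting that A is similar to its Jordan form J, which has the same characteristic polynomial as A) gives
  χ_A(x) = x^4 + 20*x^3 + 150*x^2 + 500*x + 625
which factors as (x + 5)^4. The eigenvalues (with algebraic multiplicities) are λ = -5 with multiplicity 4.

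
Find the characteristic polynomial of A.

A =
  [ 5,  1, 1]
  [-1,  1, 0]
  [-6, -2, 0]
x^3 - 6*x^2 + 12*x - 8

Expanding det(x·I − A) (e.g. by cofactor expansion or by noting that A is similar to its Jordan form J, which has the same characteristic polynomial as A) gives
  χ_A(x) = x^3 - 6*x^2 + 12*x - 8
which factors as (x - 2)^3. The eigenvalues (with algebraic multiplicities) are λ = 2 with multiplicity 3.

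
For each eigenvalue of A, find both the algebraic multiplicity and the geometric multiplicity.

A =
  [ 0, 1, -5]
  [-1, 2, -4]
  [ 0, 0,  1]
λ = 1: alg = 3, geom = 1

Step 1 — factor the characteristic polynomial to read off the algebraic multiplicities:
  χ_A(x) = (x - 1)^3

Step 2 — compute geometric multiplicities via the rank-nullity identity g(λ) = n − rank(A − λI):
  rank(A − (1)·I) = 2, so dim ker(A − (1)·I) = n − 2 = 1

Summary:
  λ = 1: algebraic multiplicity = 3, geometric multiplicity = 1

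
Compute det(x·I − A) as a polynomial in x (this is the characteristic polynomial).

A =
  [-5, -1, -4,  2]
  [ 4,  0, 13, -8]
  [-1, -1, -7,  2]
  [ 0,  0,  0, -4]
x^4 + 16*x^3 + 96*x^2 + 256*x + 256

Expanding det(x·I − A) (e.g. by cofactor expansion or by noting that A is similar to its Jordan form J, which has the same characteristic polynomial as A) gives
  χ_A(x) = x^4 + 16*x^3 + 96*x^2 + 256*x + 256
which factors as (x + 4)^4. The eigenvalues (with algebraic multiplicities) are λ = -4 with multiplicity 4.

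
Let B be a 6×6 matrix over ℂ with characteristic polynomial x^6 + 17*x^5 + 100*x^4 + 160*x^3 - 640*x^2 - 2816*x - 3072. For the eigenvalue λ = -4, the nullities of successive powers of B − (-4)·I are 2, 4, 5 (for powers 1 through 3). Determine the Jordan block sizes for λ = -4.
Block sizes for λ = -4: [3, 2]

From the dimensions of kernels of powers, the number of Jordan blocks of size at least j is d_j − d_{j−1} where d_j = dim ker(N^j) (with d_0 = 0). Computing the differences gives [2, 2, 1].
The number of blocks of size exactly k is (#blocks of size ≥ k) − (#blocks of size ≥ k + 1), so the partition is: 1 block(s) of size 2, 1 block(s) of size 3.
In nonincreasing order the block sizes are [3, 2].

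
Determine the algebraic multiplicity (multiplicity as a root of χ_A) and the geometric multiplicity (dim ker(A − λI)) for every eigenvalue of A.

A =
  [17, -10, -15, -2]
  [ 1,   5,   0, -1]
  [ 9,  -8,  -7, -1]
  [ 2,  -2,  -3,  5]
λ = 5: alg = 4, geom = 2

Step 1 — factor the characteristic polynomial to read off the algebraic multiplicities:
  χ_A(x) = (x - 5)^4

Step 2 — compute geometric multiplicities via the rank-nullity identity g(λ) = n − rank(A − λI):
  rank(A − (5)·I) = 2, so dim ker(A − (5)·I) = n − 2 = 2

Summary:
  λ = 5: algebraic multiplicity = 4, geometric multiplicity = 2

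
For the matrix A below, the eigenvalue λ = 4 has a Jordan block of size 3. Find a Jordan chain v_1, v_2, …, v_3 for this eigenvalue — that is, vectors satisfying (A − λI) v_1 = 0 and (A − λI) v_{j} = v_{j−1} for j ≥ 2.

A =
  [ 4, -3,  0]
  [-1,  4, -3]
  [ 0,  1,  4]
A Jordan chain for λ = 4 of length 3:
v_1 = (3, 0, -1)ᵀ
v_2 = (0, -1, 0)ᵀ
v_3 = (1, 0, 0)ᵀ

Let N = A − (4)·I. We want v_3 with N^3 v_3 = 0 but N^2 v_3 ≠ 0; then v_{j-1} := N · v_j for j = 3, …, 2.

Pick v_3 = (1, 0, 0)ᵀ.
Then v_2 = N · v_3 = (0, -1, 0)ᵀ.
Then v_1 = N · v_2 = (3, 0, -1)ᵀ.

Sanity check: (A − (4)·I) v_1 = (0, 0, 0)ᵀ = 0. ✓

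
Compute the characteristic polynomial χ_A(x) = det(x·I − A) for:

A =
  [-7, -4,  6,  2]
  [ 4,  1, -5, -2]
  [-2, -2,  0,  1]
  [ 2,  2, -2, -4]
x^4 + 10*x^3 + 37*x^2 + 60*x + 36

Expanding det(x·I − A) (e.g. by cofactor expansion or by noting that A is similar to its Jordan form J, which has the same characteristic polynomial as A) gives
  χ_A(x) = x^4 + 10*x^3 + 37*x^2 + 60*x + 36
which factors as (x + 2)^2*(x + 3)^2. The eigenvalues (with algebraic multiplicities) are λ = -3 with multiplicity 2, λ = -2 with multiplicity 2.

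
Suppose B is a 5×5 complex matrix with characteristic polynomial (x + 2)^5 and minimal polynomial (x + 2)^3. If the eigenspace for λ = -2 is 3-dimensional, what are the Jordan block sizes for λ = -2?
Block sizes for λ = -2: [3, 1, 1]

Step 1 — from the characteristic polynomial, algebraic multiplicity of λ = -2 is 5. From dim ker(B − (-2)·I) = 3, there are exactly 3 Jordan blocks for λ = -2.
Step 2 — from the minimal polynomial, the factor (x + 2)^3 tells us the largest block for λ = -2 has size 3.
Step 3 — with total size 5, 3 blocks, and largest block 3, the block sizes (in nonincreasing order) are [3, 1, 1].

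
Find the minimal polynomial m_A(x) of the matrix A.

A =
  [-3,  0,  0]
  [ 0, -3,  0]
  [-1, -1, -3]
x^2 + 6*x + 9

The characteristic polynomial is χ_A(x) = (x + 3)^3, so the eigenvalues are known. The minimal polynomial is
  m_A(x) = Π_λ (x − λ)^{k_λ}
where k_λ is the size of the *largest* Jordan block for λ (equivalently, the smallest k with (A − λI)^k v = 0 for every generalised eigenvector v of λ).

  λ = -3: largest Jordan block has size 2, contributing (x + 3)^2

So m_A(x) = (x + 3)^2 = x^2 + 6*x + 9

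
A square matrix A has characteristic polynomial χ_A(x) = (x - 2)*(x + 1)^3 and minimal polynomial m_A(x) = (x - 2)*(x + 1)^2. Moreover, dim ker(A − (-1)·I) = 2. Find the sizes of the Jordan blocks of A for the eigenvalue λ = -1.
Block sizes for λ = -1: [2, 1]

Step 1 — from the characteristic polynomial, algebraic multiplicity of λ = -1 is 3. From dim ker(A − (-1)·I) = 2, there are exactly 2 Jordan blocks for λ = -1.
Step 2 — from the minimal polynomial, the factor (x + 1)^2 tells us the largest block for λ = -1 has size 2.
Step 3 — with total size 3, 2 blocks, and largest block 2, the block sizes (in nonincreasing order) are [2, 1].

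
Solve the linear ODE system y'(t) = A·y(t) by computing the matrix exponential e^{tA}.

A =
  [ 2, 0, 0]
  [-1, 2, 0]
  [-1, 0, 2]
e^{tA} =
  [exp(2*t), 0, 0]
  [-t*exp(2*t), exp(2*t), 0]
  [-t*exp(2*t), 0, exp(2*t)]

Strategy: write A = P · J · P⁻¹ where J is a Jordan canonical form, so e^{tA} = P · e^{tJ} · P⁻¹, and e^{tJ} can be computed block-by-block.

A has Jordan form
J =
  [2, 1, 0]
  [0, 2, 0]
  [0, 0, 2]
(up to reordering of blocks).

Per-block formulas:
  For a 1×1 block at λ = 2: exp(t · [2]) = [e^(2t)].
  For a 2×2 Jordan block J_2(2): exp(t · J_2(2)) = e^(2t)·(I + t·N), where N is the 2×2 nilpotent shift.

After assembling e^{tJ} and conjugating by P, we get:

e^{tA} =
  [exp(2*t), 0, 0]
  [-t*exp(2*t), exp(2*t), 0]
  [-t*exp(2*t), 0, exp(2*t)]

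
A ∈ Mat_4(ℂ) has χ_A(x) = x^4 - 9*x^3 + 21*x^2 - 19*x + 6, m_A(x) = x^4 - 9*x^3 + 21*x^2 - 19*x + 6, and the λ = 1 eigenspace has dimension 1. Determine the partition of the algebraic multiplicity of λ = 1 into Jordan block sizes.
Block sizes for λ = 1: [3]

Step 1 — from the characteristic polynomial, algebraic multiplicity of λ = 1 is 3. From dim ker(A − (1)·I) = 1, there are exactly 1 Jordan blocks for λ = 1.
Step 2 — from the minimal polynomial, the factor (x − 1)^3 tells us the largest block for λ = 1 has size 3.
Step 3 — with total size 3, 1 blocks, and largest block 3, the block sizes (in nonincreasing order) are [3].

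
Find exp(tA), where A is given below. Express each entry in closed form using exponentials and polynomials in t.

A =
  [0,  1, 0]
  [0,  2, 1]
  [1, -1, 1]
e^{tA} =
  [t^2*exp(t)/2 - t*exp(t) + exp(t), t*exp(t), t^2*exp(t)/2]
  [t^2*exp(t)/2, t*exp(t) + exp(t), t^2*exp(t)/2 + t*exp(t)]
  [-t^2*exp(t)/2 + t*exp(t), -t*exp(t), -t^2*exp(t)/2 + exp(t)]

Strategy: write A = P · J · P⁻¹ where J is a Jordan canonical form, so e^{tA} = P · e^{tJ} · P⁻¹, and e^{tJ} can be computed block-by-block.

A has Jordan form
J =
  [1, 1, 0]
  [0, 1, 1]
  [0, 0, 1]
(up to reordering of blocks).

Per-block formulas:
  For a 3×3 Jordan block J_3(1): exp(t · J_3(1)) = e^(1t)·(I + t·N + (t^2/2)·N^2), where N is the 3×3 nilpotent shift.

After assembling e^{tJ} and conjugating by P, we get:

e^{tA} =
  [t^2*exp(t)/2 - t*exp(t) + exp(t), t*exp(t), t^2*exp(t)/2]
  [t^2*exp(t)/2, t*exp(t) + exp(t), t^2*exp(t)/2 + t*exp(t)]
  [-t^2*exp(t)/2 + t*exp(t), -t*exp(t), -t^2*exp(t)/2 + exp(t)]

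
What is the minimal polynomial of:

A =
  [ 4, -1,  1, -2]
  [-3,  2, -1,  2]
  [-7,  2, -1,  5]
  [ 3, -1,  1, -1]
x^3 - 3*x^2 + 3*x - 1

The characteristic polynomial is χ_A(x) = (x - 1)^4, so the eigenvalues are known. The minimal polynomial is
  m_A(x) = Π_λ (x − λ)^{k_λ}
where k_λ is the size of the *largest* Jordan block for λ (equivalently, the smallest k with (A − λI)^k v = 0 for every generalised eigenvector v of λ).

  λ = 1: largest Jordan block has size 3, contributing (x − 1)^3

So m_A(x) = (x - 1)^3 = x^3 - 3*x^2 + 3*x - 1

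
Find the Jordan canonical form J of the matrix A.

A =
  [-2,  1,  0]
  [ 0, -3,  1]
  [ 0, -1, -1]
J_3(-2)

The characteristic polynomial is
  det(x·I − A) = x^3 + 6*x^2 + 12*x + 8 = (x + 2)^3

Eigenvalues and multiplicities (the geometric multiplicity of λ is n − rank(A − λI), which equals the number of Jordan blocks for λ):
  λ = -2: algebraic multiplicity = 3, geometric multiplicity = 1

Determining the block sizes for each eigenvalue:
  λ = -2: one block (gm = 1), so the single block has size am = 3 → block sizes [3]

Assembling the blocks gives a Jordan form
J =
  [-2,  1,  0]
  [ 0, -2,  1]
  [ 0,  0, -2]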